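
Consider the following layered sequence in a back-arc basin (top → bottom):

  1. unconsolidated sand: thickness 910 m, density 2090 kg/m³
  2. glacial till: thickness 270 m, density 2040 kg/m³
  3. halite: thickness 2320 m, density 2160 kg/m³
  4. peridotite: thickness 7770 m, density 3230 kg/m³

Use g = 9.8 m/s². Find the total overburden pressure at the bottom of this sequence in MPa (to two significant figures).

unconsolidated sand: 2090 kg/m³ × 9.8 m/s² × 910 m = 1.864×10^7 Pa = 18.64 MPa
glacial till: 2040 kg/m³ × 9.8 m/s² × 270 m = 5.398×10^6 Pa = 5.398 MPa
halite: 2160 kg/m³ × 9.8 m/s² × 2320 m = 4.911×10^7 Pa = 49.11 MPa
peridotite: 3230 kg/m³ × 9.8 m/s² × 7770 m = 2.460×10^8 Pa = 246.0 MPa
Total = 18.64 + 5.398 + 49.11 + 246.0 = 319.10 MPa

320 MPa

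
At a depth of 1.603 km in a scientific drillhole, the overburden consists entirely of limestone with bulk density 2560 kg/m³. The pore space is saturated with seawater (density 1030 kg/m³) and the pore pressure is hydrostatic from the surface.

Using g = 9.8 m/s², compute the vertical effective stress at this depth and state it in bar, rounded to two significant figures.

240 bar

Overburden (lithostatic) stress σ_v:
limestone: 2560 kg/m³ × 9.8 m/s² × 1603 m = 4.022×10^7 Pa = 40.22 MPa
Pore pressure P_p = 1030 kg/m³ × 9.8 m/s² × 1603 m = 1.618×10^7 Pa = 16.18 MPa
Effective stress σ' = σ_v − P_p = 40.22 − 16.18 = 24.035 MPa = 240.35 bar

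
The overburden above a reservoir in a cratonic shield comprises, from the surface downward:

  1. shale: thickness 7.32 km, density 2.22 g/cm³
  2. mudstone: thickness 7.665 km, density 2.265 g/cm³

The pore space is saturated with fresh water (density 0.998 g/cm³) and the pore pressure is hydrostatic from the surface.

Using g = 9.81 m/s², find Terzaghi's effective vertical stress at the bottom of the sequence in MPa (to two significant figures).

Overburden (lithostatic) stress σ_v:
shale: 2220 kg/m³ × 9.81 m/s² × 7320 m = 1.594×10^8 Pa = 159.4 MPa
mudstone: 2265 kg/m³ × 9.81 m/s² × 7665 m = 1.703×10^8 Pa = 170.3 MPa
Total = 159.4 + 170.3 = 329.73 MPa
Pore pressure P_p = 998 kg/m³ × 9.81 m/s² × 14985 m = 1.467×10^8 Pa = 146.7 MPa
Effective stress σ' = σ_v − P_p = 329.7 − 146.7 = 183.02 MPa

180 MPa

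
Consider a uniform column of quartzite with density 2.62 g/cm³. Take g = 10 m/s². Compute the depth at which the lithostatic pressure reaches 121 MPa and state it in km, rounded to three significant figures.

4.62 km

h = P/(ρg) = 121 MPa / (2620 kg/m³ × 10 m/s²) = 1.210×10^8 Pa / 26200 Pa/m = 4618.3 m
= 4.6183 km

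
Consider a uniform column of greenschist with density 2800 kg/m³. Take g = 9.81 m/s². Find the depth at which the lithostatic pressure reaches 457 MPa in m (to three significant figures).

h = P/(ρg) = 457 MPa / (2800 kg/m³ × 9.81 m/s²) = 4.570×10^8 Pa / 27468 Pa/m = 16638 m

16600 m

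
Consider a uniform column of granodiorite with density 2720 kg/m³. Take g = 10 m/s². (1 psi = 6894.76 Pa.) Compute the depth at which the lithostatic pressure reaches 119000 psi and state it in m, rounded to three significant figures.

h = P/(ρg) = 119000 psi / (2720 kg/m³ × 10 m/s²) = 8.205×10^8 Pa / 27200 Pa/m = 30165 m

30200 m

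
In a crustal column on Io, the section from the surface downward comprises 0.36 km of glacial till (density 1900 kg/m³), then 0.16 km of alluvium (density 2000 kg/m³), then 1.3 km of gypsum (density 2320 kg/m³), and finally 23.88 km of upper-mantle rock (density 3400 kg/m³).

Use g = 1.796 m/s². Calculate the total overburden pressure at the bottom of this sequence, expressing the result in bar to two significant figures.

1500 bar

glacial till: 1900 kg/m³ × 1.796 m/s² × 360 m = 1.228×10^6 Pa = 12.28 bar
alluvium: 2000 kg/m³ × 1.796 m/s² × 160 m = 5.747×10^5 Pa = 5.747 bar
gypsum: 2320 kg/m³ × 1.796 m/s² × 1300 m = 5.417×10^6 Pa = 54.17 bar
upper-mantle rock: 3400 kg/m³ × 1.796 m/s² × 23880 m = 1.458×10^8 Pa = 1458 bar
Total = 12.28 + 5.747 + 54.17 + 1458 = 1530.4 bar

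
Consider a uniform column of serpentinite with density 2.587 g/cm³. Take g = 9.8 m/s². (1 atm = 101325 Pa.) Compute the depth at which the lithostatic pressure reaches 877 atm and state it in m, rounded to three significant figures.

3510 m

h = P/(ρg) = 877 atm / (2587 kg/m³ × 9.8 m/s²) = 8.886×10^7 Pa / 25353 Pa/m = 3505.0 m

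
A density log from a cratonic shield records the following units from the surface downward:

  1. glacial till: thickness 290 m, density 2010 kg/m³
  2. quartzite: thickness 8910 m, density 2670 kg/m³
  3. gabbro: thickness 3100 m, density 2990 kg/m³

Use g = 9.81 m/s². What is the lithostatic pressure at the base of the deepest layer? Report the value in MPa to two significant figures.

330 MPa

glacial till: 2010 kg/m³ × 9.81 m/s² × 290 m = 5.718×10^6 Pa = 5.718 MPa
quartzite: 2670 kg/m³ × 9.81 m/s² × 8910 m = 2.334×10^8 Pa = 233.4 MPa
gabbro: 2990 kg/m³ × 9.81 m/s² × 3100 m = 9.093×10^7 Pa = 90.93 MPa
Total = 5.718 + 233.4 + 90.93 = 330.02 MPa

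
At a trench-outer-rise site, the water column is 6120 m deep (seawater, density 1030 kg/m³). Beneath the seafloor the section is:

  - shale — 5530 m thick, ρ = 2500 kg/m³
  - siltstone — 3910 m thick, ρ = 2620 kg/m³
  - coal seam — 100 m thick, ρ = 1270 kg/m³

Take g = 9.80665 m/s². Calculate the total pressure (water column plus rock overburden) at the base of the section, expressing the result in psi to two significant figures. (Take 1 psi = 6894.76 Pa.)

43000 psi

seawater: 1030 kg/m³ × 9.80665 m/s² × 6120 m = 6.182×10^7 Pa = 8966 psi
shale: 2500 kg/m³ × 9.80665 m/s² × 5530 m = 1.356×10^8 Pa = 19664 psi
siltstone: 2620 kg/m³ × 9.80665 m/s² × 3910 m = 1.005×10^8 Pa = 14571 psi
coal seam: 1270 kg/m³ × 9.80665 m/s² × 100 m = 1.245×10^6 Pa = 180.6 psi
Total = 8966 + 19664 + 14571 + 180.6 = 43381 psi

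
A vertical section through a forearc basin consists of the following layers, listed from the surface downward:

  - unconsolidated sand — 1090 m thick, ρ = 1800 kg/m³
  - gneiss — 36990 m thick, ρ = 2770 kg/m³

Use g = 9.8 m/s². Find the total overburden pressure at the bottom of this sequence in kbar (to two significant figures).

unconsolidated sand: 1800 kg/m³ × 9.8 m/s² × 1090 m = 1.923×10^7 Pa = 0.1923 kbar
gneiss: 2770 kg/m³ × 9.8 m/s² × 36990 m = 1.004×10^9 Pa = 10.04 kbar
Total = 0.1923 + 10.04 = 10.234 kbar

10 kbar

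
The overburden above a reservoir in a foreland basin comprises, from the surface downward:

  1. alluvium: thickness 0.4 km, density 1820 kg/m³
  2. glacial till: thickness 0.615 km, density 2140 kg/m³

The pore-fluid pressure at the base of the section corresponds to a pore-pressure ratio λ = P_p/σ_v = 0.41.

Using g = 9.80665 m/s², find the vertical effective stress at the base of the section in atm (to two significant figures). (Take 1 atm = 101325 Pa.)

Overburden (lithostatic) stress σ_v:
alluvium: 1820 kg/m³ × 9.80665 m/s² × 400 m = 7.139×10^6 Pa = 7.139 MPa
glacial till: 2140 kg/m³ × 9.80665 m/s² × 615 m = 1.291×10^7 Pa = 12.91 MPa
Total = 7.139 + 12.91 = 20.046 MPa
Pore pressure P_p = λ·σ_v = 0.41 × 20.05 MPa = 8.219 MPa
Effective stress σ' = σ_v − P_p = 20.05 − 8.219 = 11.827 MPa = 116.72 atm

120 atm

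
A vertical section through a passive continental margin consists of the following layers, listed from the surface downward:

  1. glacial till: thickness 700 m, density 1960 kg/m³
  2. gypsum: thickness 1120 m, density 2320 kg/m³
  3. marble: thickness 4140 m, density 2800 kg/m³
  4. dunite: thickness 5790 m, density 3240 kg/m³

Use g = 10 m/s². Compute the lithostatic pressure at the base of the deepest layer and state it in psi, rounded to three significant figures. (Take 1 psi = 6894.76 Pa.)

49800 psi

glacial till: 1960 kg/m³ × 10 m/s² × 700 m = 1.372×10^7 Pa = 1990 psi
gypsum: 2320 kg/m³ × 10 m/s² × 1120 m = 2.598×10^7 Pa = 3769 psi
marble: 2800 kg/m³ × 10 m/s² × 4140 m = 1.159×10^8 Pa = 16813 psi
dunite: 3240 kg/m³ × 10 m/s² × 5790 m = 1.876×10^8 Pa = 27209 psi
Total = 1990 + 3769 + 16813 + 27209 = 49780 psi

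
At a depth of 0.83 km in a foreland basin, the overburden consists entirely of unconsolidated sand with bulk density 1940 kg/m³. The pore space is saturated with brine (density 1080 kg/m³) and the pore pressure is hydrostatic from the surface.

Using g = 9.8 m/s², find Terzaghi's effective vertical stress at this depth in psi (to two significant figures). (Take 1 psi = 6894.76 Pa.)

1000 psi

Overburden (lithostatic) stress σ_v:
unconsolidated sand: 1940 kg/m³ × 9.8 m/s² × 830 m = 1.578×10^7 Pa = 15.78 MPa
Pore pressure P_p = 1080 kg/m³ × 9.8 m/s² × 830 m = 8.785×10^6 Pa = 8.785 MPa
Effective stress σ' = σ_v − P_p = 15.78 − 8.785 = 6.9952 MPa = 1014.6 psi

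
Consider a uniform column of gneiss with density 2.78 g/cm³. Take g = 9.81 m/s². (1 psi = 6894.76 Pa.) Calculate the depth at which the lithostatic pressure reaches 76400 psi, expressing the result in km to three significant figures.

h = P/(ρg) = 76400 psi / (2780 kg/m³ × 9.81 m/s²) = 5.268×10^8 Pa / 27272 Pa/m = 19315 m
= 19.315 km

19.3 km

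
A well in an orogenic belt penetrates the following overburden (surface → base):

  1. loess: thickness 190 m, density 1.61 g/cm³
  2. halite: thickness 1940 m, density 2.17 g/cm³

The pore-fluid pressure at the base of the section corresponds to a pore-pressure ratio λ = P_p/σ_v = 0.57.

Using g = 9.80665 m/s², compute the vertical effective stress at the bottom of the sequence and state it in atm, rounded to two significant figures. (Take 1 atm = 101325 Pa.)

Overburden (lithostatic) stress σ_v:
loess: 1610 kg/m³ × 9.80665 m/s² × 190 m = 3.000×10^6 Pa = 3.000 MPa
halite: 2170 kg/m³ × 9.80665 m/s² × 1940 m = 4.128×10^7 Pa = 41.28 MPa
Total = 3.000 + 41.28 = 44.284 MPa
Pore pressure P_p = λ·σ_v = 0.57 × 44.28 MPa = 25.24 MPa
Effective stress σ' = σ_v − P_p = 44.28 − 25.24 = 19.042 MPa = 187.93 atm

190 atm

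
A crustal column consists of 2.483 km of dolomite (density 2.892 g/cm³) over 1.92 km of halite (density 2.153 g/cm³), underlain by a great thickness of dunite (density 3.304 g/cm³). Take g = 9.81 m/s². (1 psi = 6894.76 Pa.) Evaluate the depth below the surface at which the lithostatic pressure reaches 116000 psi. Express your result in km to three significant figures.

25.7 km

Pressure at base of upper layers: 2892×9.81×2483 + 2153×9.81×1920 = 1.110×10^8 Pa = 16099 psi
Remaining pressure to be supplied by dunite: 7.998×10^8 − 1.110×10^8 = 6.888×10^8 Pa
Additional depth in dunite = 6.888×10^8 Pa / (3304 kg/m³ × 9.81 m/s²) = 21251 m
Total depth = 4403 m + 21251 m = 25654 m
= 25.654 km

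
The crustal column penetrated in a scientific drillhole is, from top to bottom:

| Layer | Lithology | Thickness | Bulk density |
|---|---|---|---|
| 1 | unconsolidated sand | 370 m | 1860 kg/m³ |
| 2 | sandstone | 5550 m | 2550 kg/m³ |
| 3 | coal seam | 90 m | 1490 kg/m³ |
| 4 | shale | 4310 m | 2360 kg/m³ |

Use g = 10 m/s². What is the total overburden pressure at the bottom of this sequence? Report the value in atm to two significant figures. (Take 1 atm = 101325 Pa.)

2500 atm

unconsolidated sand: 1860 kg/m³ × 10 m/s² × 370 m = 6.882×10^6 Pa = 67.92 atm
sandstone: 2550 kg/m³ × 10 m/s² × 5550 m = 1.415×10^8 Pa = 1397 atm
coal seam: 1490 kg/m³ × 10 m/s² × 90 m = 1.341×10^6 Pa = 13.23 atm
shale: 2360 kg/m³ × 10 m/s² × 4310 m = 1.017×10^8 Pa = 1004 atm
Total = 67.92 + 1397 + 13.23 + 1004 = 2481.8 atm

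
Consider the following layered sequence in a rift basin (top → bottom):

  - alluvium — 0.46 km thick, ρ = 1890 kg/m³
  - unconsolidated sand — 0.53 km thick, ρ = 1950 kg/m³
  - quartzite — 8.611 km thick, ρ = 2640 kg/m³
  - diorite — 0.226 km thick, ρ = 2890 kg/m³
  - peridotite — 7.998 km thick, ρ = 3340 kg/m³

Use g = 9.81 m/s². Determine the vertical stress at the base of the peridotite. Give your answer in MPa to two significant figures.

510 MPa

alluvium: 1890 kg/m³ × 9.81 m/s² × 460 m = 8.529×10^6 Pa = 8.529 MPa
unconsolidated sand: 1950 kg/m³ × 9.81 m/s² × 530 m = 1.014×10^7 Pa = 10.14 MPa
quartzite: 2640 kg/m³ × 9.81 m/s² × 8611 m = 2.230×10^8 Pa = 223.0 MPa
diorite: 2890 kg/m³ × 9.81 m/s² × 226 m = 6.407×10^6 Pa = 6.407 MPa
peridotite: 3340 kg/m³ × 9.81 m/s² × 7998 m = 2.621×10^8 Pa = 262.1 MPa
Total = 8.529 + 10.14 + 223.0 + 6.407 + 262.1 = 510.14 MPa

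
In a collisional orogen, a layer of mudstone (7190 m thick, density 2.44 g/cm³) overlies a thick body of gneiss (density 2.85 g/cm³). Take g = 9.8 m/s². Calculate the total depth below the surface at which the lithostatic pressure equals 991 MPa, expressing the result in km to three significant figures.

Pressure at base of upper layers: 2440×9.8×7190 = 1.719×10^8 Pa = 171.9 MPa
Remaining pressure to be supplied by gneiss: 9.910×10^8 − 1.719×10^8 = 8.191×10^8 Pa
Additional depth in gneiss = 8.191×10^8 Pa / (2850 kg/m³ × 9.8 m/s²) = 29326 m
Total depth = 7190 m + 29326 m = 36516 m
= 36.516 km

36.5 km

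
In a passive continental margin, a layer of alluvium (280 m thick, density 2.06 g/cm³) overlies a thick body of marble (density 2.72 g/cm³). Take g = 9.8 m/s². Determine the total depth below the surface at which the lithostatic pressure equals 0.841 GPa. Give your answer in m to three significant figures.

31600 m

Pressure at base of upper layers: 2060×9.8×280 = 5.653×10^6 Pa = 5.653×10^-3 GPa
Remaining pressure to be supplied by marble: 8.410×10^8 − 5.653×10^6 = 8.353×10^8 Pa
Additional depth in marble = 8.353×10^8 Pa / (2720 kg/m³ × 9.8 m/s²) = 31338 m
Total depth = 280 m + 31338 m = 31618 m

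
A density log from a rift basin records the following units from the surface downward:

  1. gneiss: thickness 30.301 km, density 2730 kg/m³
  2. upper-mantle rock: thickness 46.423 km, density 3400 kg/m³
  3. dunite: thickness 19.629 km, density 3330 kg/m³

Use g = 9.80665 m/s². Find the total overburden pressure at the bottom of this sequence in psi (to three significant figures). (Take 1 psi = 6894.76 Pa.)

435000 psi

gneiss: 2730 kg/m³ × 9.80665 m/s² × 30301 m = 8.112×10^8 Pa = 1.177×10^5 psi
upper-mantle rock: 3400 kg/m³ × 9.80665 m/s² × 46423 m = 1.548×10^9 Pa = 2.245×10^5 psi
dunite: 3330 kg/m³ × 9.80665 m/s² × 19629 m = 6.410×10^8 Pa = 92970 psi
Total = 1.177×10^5 + 2.245×10^5 + 92970 = 4.3513×10^5 psi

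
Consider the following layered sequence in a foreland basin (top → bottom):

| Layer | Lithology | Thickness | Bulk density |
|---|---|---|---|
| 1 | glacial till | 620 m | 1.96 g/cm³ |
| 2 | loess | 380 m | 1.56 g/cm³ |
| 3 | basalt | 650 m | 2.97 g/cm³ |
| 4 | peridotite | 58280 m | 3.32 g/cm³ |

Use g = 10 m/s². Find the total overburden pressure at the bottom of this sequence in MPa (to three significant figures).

1970 MPa

glacial till: 1960 kg/m³ × 10 m/s² × 620 m = 1.215×10^7 Pa = 12.15 MPa
loess: 1560 kg/m³ × 10 m/s² × 380 m = 5.928×10^6 Pa = 5.928 MPa
basalt: 2970 kg/m³ × 10 m/s² × 650 m = 1.931×10^7 Pa = 19.30 MPa
peridotite: 3320 kg/m³ × 10 m/s² × 58280 m = 1.935×10^9 Pa = 1935 MPa
Total = 12.15 + 5.928 + 19.30 + 1935 = 1972.3 MPa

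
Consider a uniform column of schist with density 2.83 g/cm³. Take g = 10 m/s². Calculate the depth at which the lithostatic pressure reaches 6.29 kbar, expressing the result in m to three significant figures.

h = P/(ρg) = 6.29 kbar / (2830 kg/m³ × 10 m/s²) = 6.290×10^8 Pa / 28300 Pa/m = 22226 m

22200 m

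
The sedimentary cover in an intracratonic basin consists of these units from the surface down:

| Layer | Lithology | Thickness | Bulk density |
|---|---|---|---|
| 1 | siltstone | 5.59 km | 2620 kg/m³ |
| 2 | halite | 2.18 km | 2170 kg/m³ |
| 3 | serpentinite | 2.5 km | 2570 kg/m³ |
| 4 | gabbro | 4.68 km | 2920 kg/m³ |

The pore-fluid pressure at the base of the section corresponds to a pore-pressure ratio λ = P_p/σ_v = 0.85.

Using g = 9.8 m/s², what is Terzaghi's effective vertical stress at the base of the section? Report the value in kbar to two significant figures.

0.58 kbar

Overburden (lithostatic) stress σ_v:
siltstone: 2620 kg/m³ × 9.8 m/s² × 5590 m = 1.435×10^8 Pa = 143.5 MPa
halite: 2170 kg/m³ × 9.8 m/s² × 2180 m = 4.636×10^7 Pa = 46.36 MPa
serpentinite: 2570 kg/m³ × 9.8 m/s² × 2500 m = 6.297×10^7 Pa = 62.97 MPa
gabbro: 2920 kg/m³ × 9.8 m/s² × 4680 m = 1.339×10^8 Pa = 133.9 MPa
Total = 143.5 + 46.36 + 62.97 + 133.9 = 386.78 MPa
Pore pressure P_p = λ·σ_v = 0.85 × 386.8 MPa = 328.8 MPa
Effective stress σ' = σ_v − P_p = 386.8 − 328.8 = 58.016 MPa = 0.58016 kbar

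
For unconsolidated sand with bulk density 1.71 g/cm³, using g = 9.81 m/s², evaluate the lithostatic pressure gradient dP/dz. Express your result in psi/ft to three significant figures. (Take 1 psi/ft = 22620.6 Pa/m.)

dP/dz = ρg = 1710 kg/m³ × 9.81 m/s² = 16775 Pa/m
= 16775 Pa/m × (1 psi/ft / 22621 Pa/m) = 0.74159 psi/ft

0.742 psi/ft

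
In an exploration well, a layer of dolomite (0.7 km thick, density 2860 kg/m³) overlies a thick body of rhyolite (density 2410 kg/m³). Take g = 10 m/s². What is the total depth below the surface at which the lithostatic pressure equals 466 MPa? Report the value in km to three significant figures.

19.2 km

Pressure at base of upper layers: 2860×10×700 = 2.002×10^7 Pa = 20.02 MPa
Remaining pressure to be supplied by rhyolite: 4.660×10^8 − 2.002×10^7 = 4.460×10^8 Pa
Additional depth in rhyolite = 4.460×10^8 Pa / (2410 kg/m³ × 10 m/s²) = 18505 m
Total depth = 700 m + 18505 m = 19205 m
= 19.205 km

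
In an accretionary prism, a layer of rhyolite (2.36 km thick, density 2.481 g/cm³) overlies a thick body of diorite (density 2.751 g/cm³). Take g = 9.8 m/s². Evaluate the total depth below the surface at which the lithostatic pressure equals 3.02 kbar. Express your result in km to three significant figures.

11.4 km

Pressure at base of upper layers: 2481×9.8×2360 = 5.738×10^7 Pa = 0.5738 kbar
Remaining pressure to be supplied by diorite: 3.020×10^8 − 5.738×10^7 = 2.446×10^8 Pa
Additional depth in diorite = 2.446×10^8 Pa / (2751 kg/m³ × 9.8 m/s²) = 9073.5 m
Total depth = 2360 m + 9073.5 m = 11433 m
= 11.433 km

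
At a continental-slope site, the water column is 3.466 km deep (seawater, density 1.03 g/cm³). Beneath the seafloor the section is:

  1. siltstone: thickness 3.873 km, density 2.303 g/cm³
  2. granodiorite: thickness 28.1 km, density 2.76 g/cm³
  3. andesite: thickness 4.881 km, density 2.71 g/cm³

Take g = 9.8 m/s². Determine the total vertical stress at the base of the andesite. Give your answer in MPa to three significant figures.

1010 MPa

seawater: 1030 kg/m³ × 9.8 m/s² × 3466 m = 3.499×10^7 Pa = 34.99 MPa
siltstone: 2303 kg/m³ × 9.8 m/s² × 3873 m = 8.741×10^7 Pa = 87.41 MPa
granodiorite: 2760 kg/m³ × 9.8 m/s² × 28100 m = 7.600×10^8 Pa = 760.0 MPa
andesite: 2710 kg/m³ × 9.8 m/s² × 4881 m = 1.296×10^8 Pa = 129.6 MPa
Total = 34.99 + 87.41 + 760.0 + 129.6 = 1012.1 MPa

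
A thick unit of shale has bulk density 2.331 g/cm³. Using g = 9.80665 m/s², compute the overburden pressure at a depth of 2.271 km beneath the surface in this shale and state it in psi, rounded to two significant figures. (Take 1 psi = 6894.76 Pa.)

shale: 2331 kg/m³ × 9.80665 m/s² × 2271 m = 5.191×10^7 Pa = 7529 psi

7500 psi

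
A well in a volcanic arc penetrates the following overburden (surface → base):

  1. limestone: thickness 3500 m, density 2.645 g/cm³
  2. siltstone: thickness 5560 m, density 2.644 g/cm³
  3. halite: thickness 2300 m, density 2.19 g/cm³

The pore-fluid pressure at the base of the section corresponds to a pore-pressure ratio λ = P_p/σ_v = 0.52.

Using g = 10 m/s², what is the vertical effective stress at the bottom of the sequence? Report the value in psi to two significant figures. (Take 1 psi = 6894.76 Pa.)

Overburden (lithostatic) stress σ_v:
limestone: 2645 kg/m³ × 10 m/s² × 3500 m = 9.258×10^7 Pa = 92.58 MPa
siltstone: 2644 kg/m³ × 10 m/s² × 5560 m = 1.470×10^8 Pa = 147.0 MPa
halite: 2190 kg/m³ × 10 m/s² × 2300 m = 5.037×10^7 Pa = 50.37 MPa
Total = 92.58 + 147.0 + 50.37 = 289.95 MPa
Pore pressure P_p = λ·σ_v = 0.52 × 290.0 MPa = 150.8 MPa
Effective stress σ' = σ_v − P_p = 290.0 − 150.8 = 139.18 MPa = 20186 psi

20000 psi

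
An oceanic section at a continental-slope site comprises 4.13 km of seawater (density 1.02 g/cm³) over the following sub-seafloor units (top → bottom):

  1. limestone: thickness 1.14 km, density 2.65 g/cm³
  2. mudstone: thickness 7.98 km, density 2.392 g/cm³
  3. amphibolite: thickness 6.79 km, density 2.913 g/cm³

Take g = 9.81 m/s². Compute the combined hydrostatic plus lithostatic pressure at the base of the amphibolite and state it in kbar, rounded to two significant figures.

4.5 kbar

seawater: 1020 kg/m³ × 9.81 m/s² × 4130 m = 4.133×10^7 Pa = 0.4133 kbar
limestone: 2650 kg/m³ × 9.81 m/s² × 1140 m = 2.964×10^7 Pa = 0.2964 kbar
mudstone: 2392 kg/m³ × 9.81 m/s² × 7980 m = 1.873×10^8 Pa = 1.873 kbar
amphibolite: 2913 kg/m³ × 9.81 m/s² × 6790 m = 1.940×10^8 Pa = 1.940 kbar
Total = 0.4133 + 0.2964 + 1.873 + 1.940 = 4.5225 kbar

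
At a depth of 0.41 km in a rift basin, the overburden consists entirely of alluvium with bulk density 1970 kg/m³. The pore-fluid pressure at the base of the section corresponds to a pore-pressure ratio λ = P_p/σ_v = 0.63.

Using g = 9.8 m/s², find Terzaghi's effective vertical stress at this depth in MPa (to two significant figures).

2.9 MPa

Overburden (lithostatic) stress σ_v:
alluvium: 1970 kg/m³ × 9.8 m/s² × 410 m = 7.915×10^6 Pa = 7.915 MPa
Pore pressure P_p = λ·σ_v = 0.63 × 7.915 MPa = 4.987 MPa
Effective stress σ' = σ_v − P_p = 7.915 − 4.987 = 2.9287 MPa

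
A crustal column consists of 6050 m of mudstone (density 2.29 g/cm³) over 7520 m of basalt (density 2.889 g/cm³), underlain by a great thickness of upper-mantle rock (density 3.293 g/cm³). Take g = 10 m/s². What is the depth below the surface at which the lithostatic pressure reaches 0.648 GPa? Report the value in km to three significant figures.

22.4 km

Pressure at base of upper layers: 2290×10×6050 + 2889×10×7520 = 3.558×10^8 Pa = 0.3558 GPa
Remaining pressure to be supplied by upper-mantle rock: 6.480×10^8 − 3.558×10^8 = 2.922×10^8 Pa
Additional depth in upper-mantle rock = 2.922×10^8 Pa / (3293 kg/m³ × 10 m/s²) = 8873.4 m
Total depth = 13570 m + 8873.4 m = 22443 m
= 22.443 km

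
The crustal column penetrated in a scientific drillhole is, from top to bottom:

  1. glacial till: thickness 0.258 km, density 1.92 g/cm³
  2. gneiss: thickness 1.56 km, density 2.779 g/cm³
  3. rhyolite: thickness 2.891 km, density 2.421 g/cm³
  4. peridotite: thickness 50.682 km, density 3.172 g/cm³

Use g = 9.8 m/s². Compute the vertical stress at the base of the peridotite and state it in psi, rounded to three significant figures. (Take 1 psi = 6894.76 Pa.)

245000 psi

glacial till: 1920 kg/m³ × 9.8 m/s² × 258 m = 4.855×10^6 Pa = 704.1 psi
gneiss: 2779 kg/m³ × 9.8 m/s² × 1560 m = 4.249×10^7 Pa = 6162 psi
rhyolite: 2421 kg/m³ × 9.8 m/s² × 2891 m = 6.859×10^7 Pa = 9948 psi
peridotite: 3172 kg/m³ × 9.8 m/s² × 50682 m = 1.575×10^9 Pa = 2.285×10^5 psi
Total = 704.1 + 6162 + 9948 + 2.285×10^5 = 2.4532×10^5 psi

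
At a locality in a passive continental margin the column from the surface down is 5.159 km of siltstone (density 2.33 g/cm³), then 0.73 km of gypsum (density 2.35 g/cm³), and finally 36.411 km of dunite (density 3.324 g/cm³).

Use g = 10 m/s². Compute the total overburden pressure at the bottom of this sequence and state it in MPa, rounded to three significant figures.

siltstone: 2330 kg/m³ × 10 m/s² × 5159 m = 1.202×10^8 Pa = 120.2 MPa
gypsum: 2350 kg/m³ × 10 m/s² × 730 m = 1.716×10^7 Pa = 17.16 MPa
dunite: 3324 kg/m³ × 10 m/s² × 36411 m = 1.210×10^9 Pa = 1210 MPa
Total = 120.2 + 17.16 + 1210 = 1347.7 MPa

1350 MPa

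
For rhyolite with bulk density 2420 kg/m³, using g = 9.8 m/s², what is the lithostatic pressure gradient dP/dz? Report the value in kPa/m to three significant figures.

dP/dz = ρg = 2420 kg/m³ × 9.8 m/s² = 23716 Pa/m
= 23716 Pa/m × (1 kPa/m / 1000.0 Pa/m) = 23.716 kPa/m

23.7 kPa/m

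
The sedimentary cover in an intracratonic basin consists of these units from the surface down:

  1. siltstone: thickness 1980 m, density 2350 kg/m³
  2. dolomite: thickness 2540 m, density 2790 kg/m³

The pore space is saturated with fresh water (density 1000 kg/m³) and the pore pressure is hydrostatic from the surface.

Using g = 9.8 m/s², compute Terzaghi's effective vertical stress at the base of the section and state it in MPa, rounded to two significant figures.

Overburden (lithostatic) stress σ_v:
siltstone: 2350 kg/m³ × 9.8 m/s² × 1980 m = 4.560×10^7 Pa = 45.60 MPa
dolomite: 2790 kg/m³ × 9.8 m/s² × 2540 m = 6.945×10^7 Pa = 69.45 MPa
Total = 45.60 + 69.45 = 115.05 MPa
Pore pressure P_p = 1000 kg/m³ × 9.8 m/s² × 4520 m = 4.430×10^7 Pa = 44.30 MPa
Effective stress σ' = σ_v − P_p = 115.0 − 44.30 = 70.752 MPa

71 MPa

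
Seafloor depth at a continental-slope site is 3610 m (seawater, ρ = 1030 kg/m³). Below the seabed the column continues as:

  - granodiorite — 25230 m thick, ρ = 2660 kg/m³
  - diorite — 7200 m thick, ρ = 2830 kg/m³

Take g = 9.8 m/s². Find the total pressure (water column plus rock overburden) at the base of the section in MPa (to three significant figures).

894 MPa

seawater: 1030 kg/m³ × 9.8 m/s² × 3610 m = 3.644×10^7 Pa = 36.44 MPa
granodiorite: 2660 kg/m³ × 9.8 m/s² × 25230 m = 6.577×10^8 Pa = 657.7 MPa
diorite: 2830 kg/m³ × 9.8 m/s² × 7200 m = 1.997×10^8 Pa = 199.7 MPa
Total = 36.44 + 657.7 + 199.7 = 893.82 MPa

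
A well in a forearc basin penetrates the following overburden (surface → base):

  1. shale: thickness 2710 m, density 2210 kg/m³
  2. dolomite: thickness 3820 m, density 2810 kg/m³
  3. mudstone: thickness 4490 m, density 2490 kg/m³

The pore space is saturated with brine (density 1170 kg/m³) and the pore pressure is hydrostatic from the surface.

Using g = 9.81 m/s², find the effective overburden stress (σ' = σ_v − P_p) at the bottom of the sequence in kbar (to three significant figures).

Overburden (lithostatic) stress σ_v:
shale: 2210 kg/m³ × 9.81 m/s² × 2710 m = 5.875×10^7 Pa = 58.75 MPa
dolomite: 2810 kg/m³ × 9.81 m/s² × 3820 m = 1.053×10^8 Pa = 105.3 MPa
mudstone: 2490 kg/m³ × 9.81 m/s² × 4490 m = 1.097×10^8 Pa = 109.7 MPa
Total = 58.75 + 105.3 + 109.7 = 273.73 MPa
Pore pressure P_p = 1170 kg/m³ × 9.81 m/s² × 11020 m = 1.265×10^8 Pa = 126.5 MPa
Effective stress σ' = σ_v − P_p = 273.7 − 126.5 = 147.25 MPa = 1.4725 kbar

1.47 kbar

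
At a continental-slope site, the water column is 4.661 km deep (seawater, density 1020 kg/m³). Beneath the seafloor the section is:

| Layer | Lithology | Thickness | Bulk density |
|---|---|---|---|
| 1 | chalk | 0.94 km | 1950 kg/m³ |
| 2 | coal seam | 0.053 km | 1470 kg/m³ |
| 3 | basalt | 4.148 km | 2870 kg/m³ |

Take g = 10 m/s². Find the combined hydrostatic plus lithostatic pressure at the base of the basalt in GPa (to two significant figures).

0.19 GPa

seawater: 1020 kg/m³ × 10 m/s² × 4661 m = 4.754×10^7 Pa = 0.04754 GPa
chalk: 1950 kg/m³ × 10 m/s² × 940 m = 1.833×10^7 Pa = 0.01833 GPa
coal seam: 1470 kg/m³ × 10 m/s² × 53 m = 7.791×10^5 Pa = 7.791×10^-4 GPa
basalt: 2870 kg/m³ × 10 m/s² × 4148 m = 1.190×10^8 Pa = 0.1190 GPa
Total = 0.04754 + 0.01833 + 7.791×10^-4 + 0.1190 = 0.18570 GPa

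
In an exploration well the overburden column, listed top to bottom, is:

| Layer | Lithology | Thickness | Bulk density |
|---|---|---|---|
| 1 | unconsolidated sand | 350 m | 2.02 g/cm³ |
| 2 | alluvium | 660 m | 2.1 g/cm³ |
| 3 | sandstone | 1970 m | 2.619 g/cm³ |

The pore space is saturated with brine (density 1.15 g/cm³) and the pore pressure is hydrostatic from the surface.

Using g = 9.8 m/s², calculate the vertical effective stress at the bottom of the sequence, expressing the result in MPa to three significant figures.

37.5 MPa

Overburden (lithostatic) stress σ_v:
unconsolidated sand: 2020 kg/m³ × 9.8 m/s² × 350 m = 6.929×10^6 Pa = 6.929 MPa
alluvium: 2100 kg/m³ × 9.8 m/s² × 660 m = 1.358×10^7 Pa = 13.58 MPa
sandstone: 2619 kg/m³ × 9.8 m/s² × 1970 m = 5.056×10^7 Pa = 50.56 MPa
Total = 6.929 + 13.58 + 50.56 = 71.074 MPa
Pore pressure P_p = 1150 kg/m³ × 9.8 m/s² × 2980 m = 3.358×10^7 Pa = 33.58 MPa
Effective stress σ' = σ_v − P_p = 71.07 − 33.58 = 37.489 MPa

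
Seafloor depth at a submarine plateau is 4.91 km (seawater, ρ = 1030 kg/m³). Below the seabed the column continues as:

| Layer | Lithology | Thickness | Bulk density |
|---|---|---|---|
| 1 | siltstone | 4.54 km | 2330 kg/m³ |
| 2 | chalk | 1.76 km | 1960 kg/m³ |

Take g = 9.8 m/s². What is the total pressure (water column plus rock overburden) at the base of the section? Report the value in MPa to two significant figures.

seawater: 1030 kg/m³ × 9.8 m/s² × 4910 m = 4.956×10^7 Pa = 49.56 MPa
siltstone: 2330 kg/m³ × 9.8 m/s² × 4540 m = 1.037×10^8 Pa = 103.7 MPa
chalk: 1960 kg/m³ × 9.8 m/s² × 1760 m = 3.381×10^7 Pa = 33.81 MPa
Total = 49.56 + 103.7 + 33.81 = 187.03 MPa

190 MPa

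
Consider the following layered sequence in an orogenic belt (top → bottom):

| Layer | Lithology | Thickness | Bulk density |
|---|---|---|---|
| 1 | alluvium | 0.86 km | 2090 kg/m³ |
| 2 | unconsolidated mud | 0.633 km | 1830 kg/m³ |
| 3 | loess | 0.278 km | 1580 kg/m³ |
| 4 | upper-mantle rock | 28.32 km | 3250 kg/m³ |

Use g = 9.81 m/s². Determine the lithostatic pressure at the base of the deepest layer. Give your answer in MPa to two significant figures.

alluvium: 2090 kg/m³ × 9.81 m/s² × 860 m = 1.763×10^7 Pa = 17.63 MPa
unconsolidated mud: 1830 kg/m³ × 9.81 m/s² × 633 m = 1.136×10^7 Pa = 11.36 MPa
loess: 1580 kg/m³ × 9.81 m/s² × 278 m = 4.309×10^6 Pa = 4.309 MPa
upper-mantle rock: 3250 kg/m³ × 9.81 m/s² × 28320 m = 9.029×10^8 Pa = 902.9 MPa
Total = 17.63 + 11.36 + 4.309 + 902.9 = 936.22 MPa

940 MPa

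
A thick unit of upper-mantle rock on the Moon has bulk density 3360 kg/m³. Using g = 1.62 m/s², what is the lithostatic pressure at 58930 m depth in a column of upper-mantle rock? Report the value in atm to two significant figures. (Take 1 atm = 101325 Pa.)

upper-mantle rock: 3360 kg/m³ × 1.62 m/s² × 58930 m = 3.208×10^8 Pa = 3166 atm

3200 atm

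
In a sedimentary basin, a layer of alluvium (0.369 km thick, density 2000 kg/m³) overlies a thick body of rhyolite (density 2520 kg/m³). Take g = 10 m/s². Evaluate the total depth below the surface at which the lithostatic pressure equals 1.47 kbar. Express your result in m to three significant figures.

5910 m

Pressure at base of upper layers: 2000×10×369 = 7.380×10^6 Pa = 0.07380 kbar
Remaining pressure to be supplied by rhyolite: 1.470×10^8 − 7.380×10^6 = 1.396×10^8 Pa
Additional depth in rhyolite = 1.396×10^8 Pa / (2520 kg/m³ × 10 m/s²) = 5540.5 m
Total depth = 369 m + 5540.5 m = 5909.5 m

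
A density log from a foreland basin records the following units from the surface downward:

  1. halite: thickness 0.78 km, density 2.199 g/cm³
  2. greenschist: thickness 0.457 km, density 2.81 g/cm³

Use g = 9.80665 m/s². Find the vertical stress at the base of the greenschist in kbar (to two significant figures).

0.29 kbar

halite: 2199 kg/m³ × 9.80665 m/s² × 780 m = 1.682×10^7 Pa = 0.1682 kbar
greenschist: 2810 kg/m³ × 9.80665 m/s² × 457 m = 1.259×10^7 Pa = 0.1259 kbar
Total = 0.1682 + 0.1259 = 0.29414 kbar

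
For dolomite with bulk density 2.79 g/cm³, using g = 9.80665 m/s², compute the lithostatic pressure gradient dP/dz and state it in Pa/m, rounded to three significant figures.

27400 Pa/m

dP/dz = ρg = 2790 kg/m³ × 9.80665 m/s² = 27361 Pa/m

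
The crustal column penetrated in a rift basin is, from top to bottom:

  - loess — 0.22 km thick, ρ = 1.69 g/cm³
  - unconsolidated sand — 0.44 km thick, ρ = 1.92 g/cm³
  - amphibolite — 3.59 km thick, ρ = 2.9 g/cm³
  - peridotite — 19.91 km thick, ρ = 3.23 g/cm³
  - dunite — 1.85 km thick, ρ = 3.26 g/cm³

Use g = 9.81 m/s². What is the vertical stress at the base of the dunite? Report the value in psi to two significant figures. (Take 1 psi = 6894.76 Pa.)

120000 psi

loess: 1690 kg/m³ × 9.81 m/s² × 220 m = 3.647×10^6 Pa = 529.0 psi
unconsolidated sand: 1920 kg/m³ × 9.81 m/s² × 440 m = 8.287×10^6 Pa = 1202 psi
amphibolite: 2900 kg/m³ × 9.81 m/s² × 3590 m = 1.021×10^8 Pa = 14813 psi
peridotite: 3230 kg/m³ × 9.81 m/s² × 19910 m = 6.309×10^8 Pa = 91501 psi
dunite: 3260 kg/m³ × 9.81 m/s² × 1850 m = 5.916×10^7 Pa = 8581 psi
Total = 529.0 + 1202 + 14813 + 91501 + 8581 = 1.1663×10^5 psi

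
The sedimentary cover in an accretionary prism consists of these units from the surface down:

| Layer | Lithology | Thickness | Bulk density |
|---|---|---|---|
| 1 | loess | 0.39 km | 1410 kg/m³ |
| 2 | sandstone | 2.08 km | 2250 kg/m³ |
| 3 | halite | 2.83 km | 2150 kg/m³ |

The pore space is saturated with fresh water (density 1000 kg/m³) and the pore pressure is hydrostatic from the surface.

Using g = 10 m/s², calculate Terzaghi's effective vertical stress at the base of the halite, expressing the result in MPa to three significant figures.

60.1 MPa

Overburden (lithostatic) stress σ_v:
loess: 1410 kg/m³ × 10 m/s² × 390 m = 5.499×10^6 Pa = 5.499 MPa
sandstone: 2250 kg/m³ × 10 m/s² × 2080 m = 4.680×10^7 Pa = 46.80 MPa
halite: 2150 kg/m³ × 10 m/s² × 2830 m = 6.085×10^7 Pa = 60.84 MPa
Total = 5.499 + 46.80 + 60.84 = 113.14 MPa
Pore pressure P_p = 1000 kg/m³ × 10 m/s² × 5300 m = 5.300×10^7 Pa = 53.00 MPa
Effective stress σ' = σ_v − P_p = 113.1 − 53.00 = 60.144 MPa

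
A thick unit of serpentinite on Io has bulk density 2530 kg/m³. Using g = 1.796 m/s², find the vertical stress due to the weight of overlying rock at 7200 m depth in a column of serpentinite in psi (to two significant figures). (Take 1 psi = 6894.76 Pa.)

serpentinite: 2530 kg/m³ × 1.796 m/s² × 7200 m = 3.272×10^7 Pa = 4745 psi

4700 psi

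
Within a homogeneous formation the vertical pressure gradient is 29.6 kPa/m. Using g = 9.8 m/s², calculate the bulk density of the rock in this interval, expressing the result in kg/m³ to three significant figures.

ρ = (dP/dz)/g = 29.6 kPa/m / 9.8 m/s² = 29600 Pa/m / 9.8 m/s² = 3020.4 kg/m³

3020 kg/m³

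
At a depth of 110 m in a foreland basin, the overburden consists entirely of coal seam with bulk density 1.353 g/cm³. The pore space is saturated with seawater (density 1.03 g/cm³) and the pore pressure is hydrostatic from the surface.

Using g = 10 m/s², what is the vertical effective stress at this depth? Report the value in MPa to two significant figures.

0.36 MPa

Overburden (lithostatic) stress σ_v:
coal seam: 1353 kg/m³ × 10 m/s² × 110 m = 1.488×10^6 Pa = 1.488 MPa
Pore pressure P_p = 1030 kg/m³ × 10 m/s² × 110 m = 1.133×10^6 Pa = 1.133 MPa
Effective stress σ' = σ_v − P_p = 1.488 − 1.133 = 0.35530 MPa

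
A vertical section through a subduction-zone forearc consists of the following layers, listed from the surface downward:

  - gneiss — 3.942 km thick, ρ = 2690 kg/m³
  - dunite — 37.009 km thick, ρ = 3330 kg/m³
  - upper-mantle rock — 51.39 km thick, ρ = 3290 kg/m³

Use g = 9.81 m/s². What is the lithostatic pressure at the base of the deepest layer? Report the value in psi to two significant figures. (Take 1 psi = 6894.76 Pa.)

430000 psi

gneiss: 2690 kg/m³ × 9.81 m/s² × 3942 m = 1.040×10^8 Pa = 15088 psi
dunite: 3330 kg/m³ × 9.81 m/s² × 37009 m = 1.209×10^9 Pa = 1.753×10^5 psi
upper-mantle rock: 3290 kg/m³ × 9.81 m/s² × 51390 m = 1.659×10^9 Pa = 2.406×10^5 psi
Total = 15088 + 1.753×10^5 + 2.406×10^5 = 4.3100×10^5 psi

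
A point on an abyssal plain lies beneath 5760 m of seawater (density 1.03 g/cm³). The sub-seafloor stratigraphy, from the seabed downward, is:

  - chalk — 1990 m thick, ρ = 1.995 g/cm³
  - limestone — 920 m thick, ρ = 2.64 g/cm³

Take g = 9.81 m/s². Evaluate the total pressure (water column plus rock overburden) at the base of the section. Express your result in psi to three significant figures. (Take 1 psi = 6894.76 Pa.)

17500 psi

seawater: 1030 kg/m³ × 9.81 m/s² × 5760 m = 5.820×10^7 Pa = 8441 psi
chalk: 1995 kg/m³ × 9.81 m/s² × 1990 m = 3.895×10^7 Pa = 5649 psi
limestone: 2640 kg/m³ × 9.81 m/s² × 920 m = 2.383×10^7 Pa = 3456 psi
Total = 8441 + 5649 + 3456 = 17546 psi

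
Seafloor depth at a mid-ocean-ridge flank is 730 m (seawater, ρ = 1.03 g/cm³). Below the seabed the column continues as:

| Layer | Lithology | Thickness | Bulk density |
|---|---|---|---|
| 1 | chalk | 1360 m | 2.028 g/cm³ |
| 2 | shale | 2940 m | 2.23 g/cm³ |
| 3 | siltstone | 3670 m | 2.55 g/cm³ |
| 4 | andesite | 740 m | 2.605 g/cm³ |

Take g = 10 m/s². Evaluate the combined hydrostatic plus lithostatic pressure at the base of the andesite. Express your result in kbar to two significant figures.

2.1 kbar

seawater: 1030 kg/m³ × 10 m/s² × 730 m = 7.519×10^6 Pa = 0.07519 kbar
chalk: 2028 kg/m³ × 10 m/s² × 1360 m = 2.758×10^7 Pa = 0.2758 kbar
shale: 2230 kg/m³ × 10 m/s² × 2940 m = 6.556×10^7 Pa = 0.6556 kbar
siltstone: 2550 kg/m³ × 10 m/s² × 3670 m = 9.358×10^7 Pa = 0.9358 kbar
andesite: 2605 kg/m³ × 10 m/s² × 740 m = 1.928×10^7 Pa = 0.1928 kbar
Total = 0.07519 + 0.2758 + 0.6556 + 0.9358 + 0.1928 = 2.1352 kbar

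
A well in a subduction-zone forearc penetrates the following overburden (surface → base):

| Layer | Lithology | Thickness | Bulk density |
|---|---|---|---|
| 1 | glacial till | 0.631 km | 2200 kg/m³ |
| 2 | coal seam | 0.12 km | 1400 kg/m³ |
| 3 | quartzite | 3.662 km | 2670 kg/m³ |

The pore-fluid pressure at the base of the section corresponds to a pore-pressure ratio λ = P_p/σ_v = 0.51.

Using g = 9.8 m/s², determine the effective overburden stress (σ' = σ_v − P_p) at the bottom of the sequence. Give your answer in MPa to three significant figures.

54.4 MPa

Overburden (lithostatic) stress σ_v:
glacial till: 2200 kg/m³ × 9.8 m/s² × 631 m = 1.360×10^7 Pa = 13.60 MPa
coal seam: 1400 kg/m³ × 9.8 m/s² × 120 m = 1.646×10^6 Pa = 1.646 MPa
quartzite: 2670 kg/m³ × 9.8 m/s² × 3662 m = 9.582×10^7 Pa = 95.82 MPa
Total = 13.60 + 1.646 + 95.82 = 111.07 MPa
Pore pressure P_p = λ·σ_v = 0.51 × 111.1 MPa = 56.65 MPa
Effective stress σ' = σ_v − P_p = 111.1 − 56.65 = 54.425 MPa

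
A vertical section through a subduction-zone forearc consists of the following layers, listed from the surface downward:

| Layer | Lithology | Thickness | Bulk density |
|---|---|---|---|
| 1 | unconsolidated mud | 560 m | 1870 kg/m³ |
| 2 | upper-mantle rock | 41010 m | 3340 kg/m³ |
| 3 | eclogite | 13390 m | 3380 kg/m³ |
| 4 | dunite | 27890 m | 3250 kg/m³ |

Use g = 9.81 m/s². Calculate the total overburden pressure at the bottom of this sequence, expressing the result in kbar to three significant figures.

unconsolidated mud: 1870 kg/m³ × 9.81 m/s² × 560 m = 1.027×10^7 Pa = 0.1027 kbar
upper-mantle rock: 3340 kg/m³ × 9.81 m/s² × 41010 m = 1.344×10^9 Pa = 13.44 kbar
eclogite: 3380 kg/m³ × 9.81 m/s² × 13390 m = 4.440×10^8 Pa = 4.440 kbar
dunite: 3250 kg/m³ × 9.81 m/s² × 27890 m = 8.892×10^8 Pa = 8.892 kbar
Total = 0.1027 + 13.44 + 4.440 + 8.892 = 26.872 kbar

26.9 kbar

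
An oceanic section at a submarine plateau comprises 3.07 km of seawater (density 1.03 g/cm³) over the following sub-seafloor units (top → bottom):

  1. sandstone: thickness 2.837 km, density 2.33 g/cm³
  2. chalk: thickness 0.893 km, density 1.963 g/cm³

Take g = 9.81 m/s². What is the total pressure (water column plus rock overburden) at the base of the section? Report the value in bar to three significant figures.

seawater: 1030 kg/m³ × 9.81 m/s² × 3070 m = 3.102×10^7 Pa = 310.2 bar
sandstone: 2330 kg/m³ × 9.81 m/s² × 2837 m = 6.485×10^7 Pa = 648.5 bar
chalk: 1963 kg/m³ × 9.81 m/s² × 893 m = 1.720×10^7 Pa = 172.0 bar
Total = 310.2 + 648.5 + 172.0 = 1130.6 bar

1130 bar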